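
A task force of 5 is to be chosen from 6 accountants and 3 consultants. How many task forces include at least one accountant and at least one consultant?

120

Total 5-person selections from all 9: C(9,5) = 126.
Subtract selections that omit an entire group: no accountants → C(3,5) = 0; no consultants → C(6,5) = 6.
Both groups omitted at once is impossible, so 126 − 6 = 120.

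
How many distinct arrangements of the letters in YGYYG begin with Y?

6

With the first slot taken by Y, it remains to arrange the other 4 letters (GYYG).
Those 4 letters have G appearing twice and Y appearing twice, giving (4)!/(2!·2!) = 6.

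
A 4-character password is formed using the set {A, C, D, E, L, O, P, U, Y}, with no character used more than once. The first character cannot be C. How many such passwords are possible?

The first character has 9−1 = 8 choices (anything except C).
The remaining 3 characters are filled from the other 8 symbols without repetition: 8 × 7 × 6 = 336.
Total: 8 × 336 = 2688.

2688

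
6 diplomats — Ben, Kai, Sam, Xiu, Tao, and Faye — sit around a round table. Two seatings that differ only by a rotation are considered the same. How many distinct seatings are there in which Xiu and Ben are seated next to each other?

Treat {Xiu, Ben} as one unit (2 internal orders) and seat the resulting 5 units around the table: (4)! circular arrangements.
So 2 × (4)! = 2 × 24 = 48.

48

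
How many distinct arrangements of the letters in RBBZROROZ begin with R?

Fix R in the first position and arrange the remaining 8 letters.
Those 8 letters have B appearing twice, O appearing twice, R appearing twice, and Z appearing twice, giving (8)!/(2!·2!·2!·2!) = 2520.

2520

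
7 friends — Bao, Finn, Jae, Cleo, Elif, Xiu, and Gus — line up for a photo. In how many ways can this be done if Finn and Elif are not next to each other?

3600

Of the 7! = 5040 arrangements, those with Finn and Elif adjacent number 2 × 6! = 1440 (treat the pair as a block with 2 internal orders).
So 5040 − 1440 = 3600 arrangements keep them apart.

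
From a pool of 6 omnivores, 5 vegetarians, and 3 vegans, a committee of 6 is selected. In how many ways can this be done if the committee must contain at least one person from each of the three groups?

Total 6-person selections from all 14: C(14,6) = 3003.
Selections missing a whole group: no omnivores → C(8,6) = 28; no vegetarians → C(9,6) = 84; no vegans → C(11,6) = 462.
Add back selections omitting two groups (i.e. drawn from a single group): C(6,6) + C(5,6) + C(3,6) = 1.
By inclusion–exclusion: 3003 − 574 + 1 = 2430.

2430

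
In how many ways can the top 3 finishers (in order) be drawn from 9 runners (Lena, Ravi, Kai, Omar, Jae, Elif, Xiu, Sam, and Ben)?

This is an ordered selection of 3 from 9: P(9,3).
That gives 9 × 8 × 7 = 504.

504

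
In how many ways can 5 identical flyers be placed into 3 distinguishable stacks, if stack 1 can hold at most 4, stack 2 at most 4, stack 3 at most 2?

13

Without the upper bounds there are C(7,2) = 21 ways to split 5 among 3 stacks.
Subtract solutions that violate a single cap (substitute x_i' = x_i − (cap_i+1)): x_1 ≥ 5 gives C(2,2) = 1; x_2 ≥ 5 gives C(2,2) = 1; x_3 ≥ 3 gives C(4,2) = 6. Together 8.
No two caps can be exceeded simultaneously, so the pair terms are all 0.
By inclusion–exclusion the count is 21 − 8 + 0 = 13.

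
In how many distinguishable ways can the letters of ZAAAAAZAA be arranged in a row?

36

Letter multiplicities in ZAAAAAZAA: A×7, Z×2.
Dividing 9! = 362880 by 7!·2! = 10080 for the repeated letters gives 36.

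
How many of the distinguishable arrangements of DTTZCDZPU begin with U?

With the first slot taken by U, it remains to arrange the other 8 letters (DTTZCDZP).
Those 8 letters have D appearing twice, T appearing twice, and Z appearing twice, giving (8)!/(2!·2!·2!) = 5040.

5040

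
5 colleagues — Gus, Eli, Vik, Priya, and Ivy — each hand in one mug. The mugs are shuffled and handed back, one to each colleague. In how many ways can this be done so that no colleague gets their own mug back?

Let Aᵢ be the assignments in which colleague i gets their own mug. We want the size of the complement of A₁∪…∪A_5.
By inclusion–exclusion this is Σ_{j=0}^{5} (−1)^j C(5,j)·(5−j)!.
Computing: 120 − 120 + 60 − 20 + 5 − 1 = 44.

44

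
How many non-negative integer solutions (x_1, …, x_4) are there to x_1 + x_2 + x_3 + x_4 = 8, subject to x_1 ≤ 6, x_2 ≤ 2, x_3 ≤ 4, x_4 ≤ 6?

Without the upper bounds there are C(11,3) = 165 ways to split 8 among 4 variables.
Subtract solutions that violate a single cap (substitute x_i' = x_i − (cap_i+1)): x_1 ≥ 7 gives C(4,3) = 4; x_2 ≥ 3 gives C(8,3) = 56; x_3 ≥ 5 gives C(6,3) = 20; x_4 ≥ 7 gives C(4,3) = 4. Together 84.
Add back pairs where two caps are both exceeded: 0 + 0 + 0 + 1 + 0 + 0 = 1.
By inclusion–exclusion the count is 165 − 84 + 1 = 82.

82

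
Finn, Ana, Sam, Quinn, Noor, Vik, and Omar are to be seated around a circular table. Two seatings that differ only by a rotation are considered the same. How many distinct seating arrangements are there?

720

Seat Finn anywhere (absorbing the rotational symmetry), then permute the other 6: (6)! = 720.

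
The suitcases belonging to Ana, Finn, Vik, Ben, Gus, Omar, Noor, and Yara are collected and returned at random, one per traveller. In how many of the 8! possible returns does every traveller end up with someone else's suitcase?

This is the derangement count D_8: permutations of 8 items with no fixed point.
By inclusion–exclusion this is Σ_{j=0}^{8} (−1)^j C(8,j)·(8−j)!.
Computing: 40320 − 40320 + 20160 − 6720 + 1680 − 336 + 56 − 8 + 1 = 14833.

14833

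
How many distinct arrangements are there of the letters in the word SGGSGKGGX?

SGGSGKGGX has 9 letters with G appearing 5 times and S appearing twice.
So there are 9! / (5!·2!) = 1512 distinguishable arrangements.

1512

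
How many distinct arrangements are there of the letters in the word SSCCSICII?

Letter multiplicities in SSCCSICII: C×3, I×3, S×3.
The number of distinct arrangements is 9!/(3!·3!·3!) = 362880/216 = 1680.

1680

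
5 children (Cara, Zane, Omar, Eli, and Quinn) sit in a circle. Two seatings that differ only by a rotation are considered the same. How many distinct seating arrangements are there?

24

Seat Cara anywhere (absorbing the rotational symmetry), then permute the other 4: (4)! = 24.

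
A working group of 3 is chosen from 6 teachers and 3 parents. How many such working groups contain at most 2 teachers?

Split by how many teachers are chosen (0 through 2).
Sum: C(6,0)·C(3,3) + C(6,1)·C(3,2) + C(6,2)·C(3,1) = 1 + 18 + 45 = 64.

64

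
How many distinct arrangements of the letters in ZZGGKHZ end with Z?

With the last slot taken by Z, it remains to arrange the other 6 letters (ZGGKHZ).
Those 6 letters have G appearing twice and Z appearing twice, giving (6)!/(2!·2!) = 180.

180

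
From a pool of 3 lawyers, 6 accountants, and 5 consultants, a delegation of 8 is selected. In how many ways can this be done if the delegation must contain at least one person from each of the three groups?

Unrestricted: C(14,8) = 3003 ways to pick any 8 of the 14.
Selections missing a whole group: no lawyers → C(11,8) = 165; no accountants → C(8,8) = 1; no consultants → C(9,8) = 9.
Add back selections omitting two groups (i.e. drawn from a single group): C(3,8) + C(6,8) + C(5,8) = 0.
By inclusion–exclusion: 3003 − 175 + 0 = 2828.

2828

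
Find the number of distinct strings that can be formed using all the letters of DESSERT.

Letter multiplicities in DESSERT: D×1, E×2, R×1, S×2, T×1.
So there are 7! / (2!·2!) = 1260 distinguishable arrangements.

1260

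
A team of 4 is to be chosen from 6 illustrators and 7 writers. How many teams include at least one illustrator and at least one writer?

Unrestricted: C(13,4) = 715 ways to pick any 4 of the 13.
Subtract selections that omit an entire group: no illustrators → C(7,4) = 35; no writers → C(6,4) = 15.
Both groups omitted at once is impossible, so 715 − 50 = 665.

665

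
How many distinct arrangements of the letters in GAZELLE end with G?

180

With the last slot taken by G, it remains to arrange the other 6 letters (AZELLE).
Those 6 letters have E appearing twice and L appearing twice, giving (6)!/(2!·2!) = 180.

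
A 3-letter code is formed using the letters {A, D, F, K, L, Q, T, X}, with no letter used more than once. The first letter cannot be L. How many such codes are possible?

294

The first letter has 8−1 = 7 choices (anything except L).
The remaining 2 letters are filled from the other 7 symbols without repetition: 7 × 6 = 42.
Total: 7 × 42 = 294.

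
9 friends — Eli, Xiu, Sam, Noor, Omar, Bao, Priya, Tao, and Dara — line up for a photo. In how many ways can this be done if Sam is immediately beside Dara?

Glue Sam and Dara into one block (2 internal orders), leaving 8 units to arrange in a row.
That gives 2 × 8! = 2 × 40320 = 80640.

80640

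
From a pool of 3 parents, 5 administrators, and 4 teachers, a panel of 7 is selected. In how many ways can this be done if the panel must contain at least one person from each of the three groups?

747

Unrestricted: C(12,7) = 792 ways to pick any 7 of the 12.
Subtract selections that omit an entire group: no parents → C(9,7) = 36; no administrators → C(7,7) = 1; no teachers → C(8,7) = 8.
Add back selections omitting two groups (i.e. drawn from a single group): C(3,7) + C(5,7) + C(4,7) = 0.
By inclusion–exclusion: 792 − 45 + 0 = 747.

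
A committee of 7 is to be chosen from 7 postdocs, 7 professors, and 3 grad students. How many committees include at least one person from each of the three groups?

Total 7-person selections from all 17: C(17,7) = 19448.
Subtract selections that omit an entire group: no postdocs → C(10,7) = 120; no professors → C(10,7) = 120; no grad students → C(14,7) = 3432.
Add back selections omitting two groups (i.e. drawn from a single group): C(7,7) + C(7,7) + C(3,7) = 2.
By inclusion–exclusion: 19448 − 3672 + 2 = 15778.

15778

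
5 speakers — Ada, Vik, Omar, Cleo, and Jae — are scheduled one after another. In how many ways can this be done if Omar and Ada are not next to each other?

72

Of the 5! = 120 arrangements, those with Omar and Ada adjacent number 2 × 4! = 48 (treat the pair as a block with 2 internal orders).
Complementary counting: 120 − 48 = 72.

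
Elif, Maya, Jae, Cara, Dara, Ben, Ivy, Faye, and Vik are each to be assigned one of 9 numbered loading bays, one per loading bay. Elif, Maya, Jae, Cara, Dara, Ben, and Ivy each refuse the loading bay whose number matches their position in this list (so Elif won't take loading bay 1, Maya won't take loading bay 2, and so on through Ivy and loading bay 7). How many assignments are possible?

165016

Let Aᵢ (for 1 ≤ i ≤ 7) be the placements that put person i in their forbidden loading bay. Any j of these fix j positions, leaving (9−j)! ways to fill the rest, and there are C(7,j) ways to pick which j.
By inclusion–exclusion, the number of valid placements is Σ_{j=0}^{7} (−1)^j C(7,j)·(9−j)!.
Computing: 362880 − 282240 + 105840 − 25200 + 4200 − 504 + 42 − 2 = 165016.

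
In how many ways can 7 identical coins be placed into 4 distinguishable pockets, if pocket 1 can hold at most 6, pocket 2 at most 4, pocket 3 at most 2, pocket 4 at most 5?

70

Ignoring the caps, the number of non-negative solutions to x_1+…+x_4 = 7 is C(10,3) = 120.
Subtract solutions that violate a single cap (substitute x_i' = x_i − (cap_i+1)): x_1 ≥ 7 gives C(3,3) = 1; x_2 ≥ 5 gives C(5,3) = 10; x_3 ≥ 3 gives C(7,3) = 35; x_4 ≥ 6 gives C(4,3) = 4. Together 50.
No two caps can be exceeded simultaneously, so the pair terms are all 0.
By inclusion–exclusion the count is 120 − 50 + 0 = 70.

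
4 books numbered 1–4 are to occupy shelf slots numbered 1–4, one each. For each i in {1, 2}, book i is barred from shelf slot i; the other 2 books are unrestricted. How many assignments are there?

Let Aᵢ (for i ∈ {1, 2}) be the placements that put book i in its forbidden shelf slot. Any j of these fix j positions, leaving (4−j)! ways to fill the rest, and there are C(2,j) ways to pick which j.
By inclusion–exclusion, the number of valid placements is Σ_{j=0}^{2} (−1)^j C(2,j)·(4−j)!.
Computing: 24 − 12 + 2 = 14.

14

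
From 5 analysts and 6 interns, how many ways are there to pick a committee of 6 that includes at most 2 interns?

Split by how many interns are chosen (0 through 2).
Sum: C(6,0)·C(5,6) + C(6,1)·C(5,5) + C(6,2)·C(5,4) = 0 + 6 + 75 = 81.

81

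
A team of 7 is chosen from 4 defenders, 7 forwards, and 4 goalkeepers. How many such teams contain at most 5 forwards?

Split by how many forwards are chosen (0 through 5).
Sum: C(7,0)·C(8,7) + C(7,1)·C(8,6) + C(7,2)·C(8,5) + C(7,3)·C(8,4) + C(7,4)·C(8,3) + C(7,5)·C(8,2) = 8 + 196 + 1176 + 2450 + 1960 + 588 = 6378.

6378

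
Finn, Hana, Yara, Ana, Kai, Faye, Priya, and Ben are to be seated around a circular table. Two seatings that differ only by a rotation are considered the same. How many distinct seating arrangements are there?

Fix one person's seat to break rotational symmetry; the remaining 7 people can be arranged in (7)! = 5040 ways.

5040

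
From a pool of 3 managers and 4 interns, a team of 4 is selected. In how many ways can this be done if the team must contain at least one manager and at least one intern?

34

Total 4-person selections from all 7: C(7,4) = 35.
Subtract selections that omit an entire group: no managers → C(4,4) = 1; no interns → C(3,4) = 0.
Both groups omitted at once is impossible, so 35 − 1 = 34.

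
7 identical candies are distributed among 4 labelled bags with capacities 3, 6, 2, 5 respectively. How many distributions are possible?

Ignoring the caps, the number of non-negative solutions to x_1+…+x_4 = 7 is C(10,3) = 120.
Subtract solutions that violate a single cap (substitute x_i' = x_i − (cap_i+1)): x_1 ≥ 4 gives C(6,3) = 20; x_2 ≥ 7 gives C(3,3) = 1; x_3 ≥ 3 gives C(7,3) = 35; x_4 ≥ 6 gives C(4,3) = 4. Together 60.
Add back pairs where two caps are both exceeded: 0 + 1 + 0 + 0 + 0 + 0 = 1.
By inclusion–exclusion the count is 120 − 60 + 1 = 61.

61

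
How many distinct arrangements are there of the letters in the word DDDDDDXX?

28

The 8 letters of DDDDDDXX have repeats: D appearing 6 times and X appearing twice.
Dividing 8! = 40320 by 6!·2! = 1440 for the repeated letters gives 28.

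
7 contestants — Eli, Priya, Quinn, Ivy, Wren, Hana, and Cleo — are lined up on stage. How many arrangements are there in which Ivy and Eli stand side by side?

1440

Treat {Ivy, Eli} as a single unit. There are 6 units to order, and the pair itself can be ordered 2 ways.
So the count is 2·(6)! = 1440.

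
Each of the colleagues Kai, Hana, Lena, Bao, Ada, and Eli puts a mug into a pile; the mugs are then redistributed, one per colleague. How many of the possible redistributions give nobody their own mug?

Let Aᵢ be the assignments in which colleague i gets their own mug. We want the size of the complement of A₁∪…∪A_6.
By inclusion–exclusion this is Σ_{j=0}^{6} (−1)^j C(6,j)·(6−j)!.
Computing: 720 − 720 + 360 − 120 + 30 − 6 + 1 = 265.

265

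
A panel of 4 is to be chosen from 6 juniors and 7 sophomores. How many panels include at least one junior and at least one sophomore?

With no constraint there are C(13,4) = 715 possible selections.
Subtract selections that omit an entire group: no juniors → C(7,4) = 35; no sophomores → C(6,4) = 15.
Both groups omitted at once is impossible, so 715 − 50 = 665.

665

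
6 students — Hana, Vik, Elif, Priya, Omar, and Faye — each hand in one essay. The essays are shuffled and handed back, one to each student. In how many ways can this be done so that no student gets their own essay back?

265

This is the derangement count D_6: permutations of 6 items with no fixed point.
By inclusion–exclusion this is Σ_{j=0}^{6} (−1)^j C(6,j)·(6−j)!.
Computing: 720 − 720 + 360 − 120 + 30 − 6 + 1 = 265.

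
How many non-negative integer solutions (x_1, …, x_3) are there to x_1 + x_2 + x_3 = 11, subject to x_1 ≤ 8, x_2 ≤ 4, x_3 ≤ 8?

38

Ignoring the caps, the number of non-negative solutions to x_1+…+x_3 = 11 is C(13,2) = 78.
Subtract solutions that violate a single cap (substitute x_i' = x_i − (cap_i+1)): x_1 ≥ 9 gives C(4,2) = 6; x_2 ≥ 5 gives C(8,2) = 28; x_3 ≥ 9 gives C(4,2) = 6. Together 40.
No two caps can be exceeded simultaneously, so the pair terms are all 0.
By inclusion–exclusion the count is 78 − 40 + 0 = 38.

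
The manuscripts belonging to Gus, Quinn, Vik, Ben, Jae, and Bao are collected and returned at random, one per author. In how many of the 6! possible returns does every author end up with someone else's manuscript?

Let Aᵢ be the assignments in which author i gets their own manuscript. We want the size of the complement of A₁∪…∪A_6.
By inclusion–exclusion this is Σ_{j=0}^{6} (−1)^j C(6,j)·(6−j)!.
Computing: 720 − 720 + 360 − 120 + 30 − 6 + 1 = 265.

265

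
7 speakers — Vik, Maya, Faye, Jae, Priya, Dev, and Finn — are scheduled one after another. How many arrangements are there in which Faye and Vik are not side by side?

Of the 7! = 5040 arrangements, those with Faye and Vik adjacent number 2 × 6! = 1440 (treat the pair as a block with 2 internal orders).
So 5040 − 1440 = 3600 arrangements keep them apart.

3600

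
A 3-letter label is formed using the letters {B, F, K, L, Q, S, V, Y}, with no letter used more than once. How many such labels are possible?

Choose and order 3 of the 8 symbols: the first letter has 8 options, the next 7, then 6.
That product is 8 × 7 × 6 = 336.

336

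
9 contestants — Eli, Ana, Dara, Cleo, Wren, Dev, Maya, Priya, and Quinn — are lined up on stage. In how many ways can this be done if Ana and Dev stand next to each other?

80640

Place the 7 others and the Ana-Dev pair as 8 objects in a line; the pair has 2 internal arrangements.
So the count is 2·(8)! = 80640.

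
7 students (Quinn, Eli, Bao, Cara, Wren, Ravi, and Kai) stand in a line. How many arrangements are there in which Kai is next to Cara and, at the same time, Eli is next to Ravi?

480

Treat {Kai,Cara} as one block (2 orders) and {Eli,Ravi} as another (2 orders).
That leaves 5 units to arrange: 2 × 2 × 5! = 4 × 120 = 480.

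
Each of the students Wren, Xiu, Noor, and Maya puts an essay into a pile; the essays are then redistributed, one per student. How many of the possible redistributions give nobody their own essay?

Let Aᵢ be the assignments in which student i gets their own essay. We want the size of the complement of A₁∪…∪A_4.
By inclusion–exclusion this is Σ_{j=0}^{4} (−1)^j C(4,j)·(4−j)!.
Computing: 24 − 24 + 12 − 4 + 1 = 9.

9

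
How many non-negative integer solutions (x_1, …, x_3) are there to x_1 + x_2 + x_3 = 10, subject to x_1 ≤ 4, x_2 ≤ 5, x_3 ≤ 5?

By stars and bars, unrestricted non-negative solutions to x_1+…+x_3 = 10 number C(10+2,2) = 66.
Subtract solutions that violate a single cap (substitute x_i' = x_i − (cap_i+1)): x_1 ≥ 5 gives C(7,2) = 21; x_2 ≥ 6 gives C(6,2) = 15; x_3 ≥ 6 gives C(6,2) = 15. Together 51.
No two caps can be exceeded simultaneously, so the pair terms are all 0.
By inclusion–exclusion the count is 66 − 51 + 0 = 15.

15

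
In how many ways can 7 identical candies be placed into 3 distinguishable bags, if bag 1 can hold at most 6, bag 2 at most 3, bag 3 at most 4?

19

Ignoring the caps, the number of non-negative solutions to x_1+…+x_3 = 7 is C(9,2) = 36.
Subtract solutions that violate a single cap (substitute x_i' = x_i − (cap_i+1)): x_1 ≥ 7 gives C(2,2) = 1; x_2 ≥ 4 gives C(5,2) = 10; x_3 ≥ 5 gives C(4,2) = 6. Together 17.
No two caps can be exceeded simultaneously, so the pair terms are all 0.
By inclusion–exclusion the count is 36 − 17 + 0 = 19.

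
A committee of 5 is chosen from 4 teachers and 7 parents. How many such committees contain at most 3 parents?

Split by how many parents are chosen (0 through 3).
Sum: C(7,0)·C(4,5) + C(7,1)·C(4,4) + C(7,2)·C(4,3) + C(7,3)·C(4,2) = 0 + 7 + 84 + 210 = 301.

301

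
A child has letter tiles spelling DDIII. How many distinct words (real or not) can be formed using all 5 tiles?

10

DDIII has 5 letters with D appearing twice and I appearing 3 times.
The number of distinct arrangements is 5!/(3!·2!) = 120/12 = 10.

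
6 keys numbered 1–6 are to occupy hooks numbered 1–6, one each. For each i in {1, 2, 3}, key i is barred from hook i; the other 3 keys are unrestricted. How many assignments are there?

426

Let Aᵢ (for i ∈ {1, 2, 3}) be the placements that put key i in its forbidden hook. Any j of these fix j positions, leaving (6−j)! ways to fill the rest, and there are C(3,j) ways to pick which j.
By inclusion–exclusion, the number of valid placements is Σ_{j=0}^{3} (−1)^j C(3,j)·(6−j)!.
Computing: 720 − 360 + 72 − 6 = 426.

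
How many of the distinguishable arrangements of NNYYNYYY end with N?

21

Fix N in the last position and arrange the remaining 7 letters.
Those 7 letters have N appearing twice and Y appearing 5 times, giving (7)!/(5!·2!) = 21.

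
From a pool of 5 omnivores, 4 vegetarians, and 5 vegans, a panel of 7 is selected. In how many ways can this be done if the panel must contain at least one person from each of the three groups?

Unrestricted: C(14,7) = 3432 ways to pick any 7 of the 14.
Selections missing a whole group: no omnivores → C(9,7) = 36; no vegetarians → C(10,7) = 120; no vegans → C(9,7) = 36.
Add back selections omitting two groups (i.e. drawn from a single group): C(5,7) + C(4,7) + C(5,7) = 0.
By inclusion–exclusion: 3432 − 192 + 0 = 3240.

3240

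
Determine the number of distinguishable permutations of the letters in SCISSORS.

Letter multiplicities in SCISSORS: C×1, I×1, O×1, R×1, S×4.
The number of distinct arrangements is 8!/(4!) = 40320/24 = 1680.

1680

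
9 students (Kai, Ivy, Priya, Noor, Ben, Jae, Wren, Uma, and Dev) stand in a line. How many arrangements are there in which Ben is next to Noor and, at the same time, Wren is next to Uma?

Treat {Ben,Noor} as one block (2 orders) and {Wren,Uma} as another (2 orders).
That leaves 7 units to arrange: 2 × 2 × 7! = 4 × 5040 = 20160.

20160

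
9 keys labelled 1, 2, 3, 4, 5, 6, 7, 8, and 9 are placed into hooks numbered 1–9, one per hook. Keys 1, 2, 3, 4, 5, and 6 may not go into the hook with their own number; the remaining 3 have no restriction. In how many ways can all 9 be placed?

183822

Let Aᵢ (for 1 ≤ i ≤ 6) be the placements that put key i in its forbidden hook. Any j of these fix j positions, leaving (9−j)! ways to fill the rest, and there are C(6,j) ways to pick which j.
By inclusion–exclusion, the number of valid placements is Σ_{j=0}^{6} (−1)^j C(6,j)·(9−j)!.
Computing: 362880 − 241920 + 75600 − 14400 + 1800 − 144 + 6 = 183822.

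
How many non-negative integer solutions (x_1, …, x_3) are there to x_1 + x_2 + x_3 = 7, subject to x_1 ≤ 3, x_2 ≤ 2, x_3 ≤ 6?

11

By stars and bars, unrestricted non-negative solutions to x_1+…+x_3 = 7 number C(7+2,2) = 36.
Subtract solutions that violate a single cap (substitute x_i' = x_i − (cap_i+1)): x_1 ≥ 4 gives C(5,2) = 10; x_2 ≥ 3 gives C(6,2) = 15; x_3 ≥ 7 gives C(2,2) = 1. Together 26.
Add back pairs where two caps are both exceeded: 1 + 0 + 0 = 1.
By inclusion–exclusion the count is 36 − 26 + 1 = 11.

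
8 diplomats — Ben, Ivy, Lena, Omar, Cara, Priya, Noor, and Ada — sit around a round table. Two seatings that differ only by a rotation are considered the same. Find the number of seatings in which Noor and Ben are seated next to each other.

Glue Noor and Ben into a block (2 internal orders). Seating 7 units around a circle gives (6)! arrangements.
So 2 × (6)! = 2 × 720 = 1440.

1440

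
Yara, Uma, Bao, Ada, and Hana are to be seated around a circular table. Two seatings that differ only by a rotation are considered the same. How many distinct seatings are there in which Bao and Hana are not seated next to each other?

12

Without the restriction there are (4)! = 24 seatings.
Seatings with Bao beside Hana: treat them as a block with 2 internal orders, giving 2 × (3)! = 12.
Subtracting, 24 − 12 = 12.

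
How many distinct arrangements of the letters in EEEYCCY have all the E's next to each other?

Treat the 3 copies of E as a single block. The multiset to arrange is then {EEE, C, C, Y, Y}, 5 items in all.
That gives (5)!/(2!·2!) = 30 arrangements.

30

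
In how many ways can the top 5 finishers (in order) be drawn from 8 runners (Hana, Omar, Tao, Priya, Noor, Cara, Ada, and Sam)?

This is an ordered selection of 5 from 8: P(8,5).
That gives 8 × 7 × 6 × 5 × 4 = 6720.

6720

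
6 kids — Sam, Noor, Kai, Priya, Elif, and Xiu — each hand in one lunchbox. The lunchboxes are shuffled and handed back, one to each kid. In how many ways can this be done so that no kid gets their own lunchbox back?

This is the derangement count D_6: permutations of 6 items with no fixed point.
By inclusion–exclusion this is Σ_{j=0}^{6} (−1)^j C(6,j)·(6−j)!.
Computing: 720 − 720 + 360 − 120 + 30 − 6 + 1 = 265.

265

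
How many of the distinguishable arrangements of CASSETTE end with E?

1260

With the last slot taken by E, it remains to arrange the other 7 letters (CASSTTE).
Those 7 letters have S appearing twice and T appearing twice, giving (7)!/(2!·2!) = 1260.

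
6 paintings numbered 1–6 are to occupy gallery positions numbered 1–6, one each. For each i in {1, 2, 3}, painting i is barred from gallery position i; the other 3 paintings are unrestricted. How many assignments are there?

426

Let Aᵢ (for i ∈ {1, 2, 3}) be the placements that put painting i in its forbidden gallery position. Any j of these fix j positions, leaving (6−j)! ways to fill the rest, and there are C(3,j) ways to pick which j.
By inclusion–exclusion, the number of valid placements is Σ_{j=0}^{3} (−1)^j C(3,j)·(6−j)!.
Computing: 720 − 360 + 72 − 6 = 426.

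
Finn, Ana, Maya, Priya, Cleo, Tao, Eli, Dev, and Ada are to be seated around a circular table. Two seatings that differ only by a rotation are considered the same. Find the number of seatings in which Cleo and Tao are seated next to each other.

10080

Treat {Cleo, Tao} as one unit (2 internal orders) and seat the resulting 8 units around the table: (7)! circular arrangements.
So 2 × (7)! = 2 × 5040 = 10080.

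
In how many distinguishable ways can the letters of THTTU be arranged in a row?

THTTU has 5 letters with T appearing 3 times.
So there are 5! / (3!) = 20 distinguishable arrangements.

20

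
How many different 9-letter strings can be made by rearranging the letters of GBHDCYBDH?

Letter multiplicities in GBHDCYBDH: B×2, C×1, D×2, G×1, H×2, Y×1.
So there are 9! / (2!·2!·2!) = 45360 distinguishable arrangements.

45360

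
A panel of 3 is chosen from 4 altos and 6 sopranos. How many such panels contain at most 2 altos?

Split by how many altos are chosen (0 through 2).
Sum: C(4,0)·C(6,3) + C(4,1)·C(6,2) + C(4,2)·C(6,1) = 20 + 60 + 36 = 116.

116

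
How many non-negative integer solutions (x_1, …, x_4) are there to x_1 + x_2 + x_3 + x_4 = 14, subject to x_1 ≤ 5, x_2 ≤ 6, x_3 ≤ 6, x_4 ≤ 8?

Ignoring the caps, the number of non-negative solutions to x_1+…+x_4 = 14 is C(17,3) = 680.
Subtract solutions that violate a single cap (substitute x_i' = x_i − (cap_i+1)): x_1 ≥ 6 gives C(11,3) = 165; x_2 ≥ 7 gives C(10,3) = 120; x_3 ≥ 7 gives C(10,3) = 120; x_4 ≥ 9 gives C(8,3) = 56. Together 461.
Add back pairs where two caps are both exceeded: 4 + 4 + 0 + 1 + 0 + 0 = 9.
By inclusion–exclusion the count is 680 − 461 + 9 = 228.

228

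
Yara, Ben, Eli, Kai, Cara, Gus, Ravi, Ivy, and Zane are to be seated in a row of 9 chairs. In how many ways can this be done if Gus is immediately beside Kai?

80640

Treat {Gus, Kai} as a single unit. There are 8 units to order, and the pair itself can be ordered 2 ways.
That gives 2 × 8! = 2 × 40320 = 80640.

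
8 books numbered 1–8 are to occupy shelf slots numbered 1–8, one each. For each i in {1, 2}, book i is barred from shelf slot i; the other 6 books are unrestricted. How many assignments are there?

30960

Let Aᵢ (for i ∈ {1, 2}) be the placements that put book i in its forbidden shelf slot. Any j of these fix j positions, leaving (8−j)! ways to fill the rest, and there are C(2,j) ways to pick which j.
By inclusion–exclusion, the number of valid placements is Σ_{j=0}^{2} (−1)^j C(2,j)·(8−j)!.
Computing: 40320 − 10080 + 720 = 30960.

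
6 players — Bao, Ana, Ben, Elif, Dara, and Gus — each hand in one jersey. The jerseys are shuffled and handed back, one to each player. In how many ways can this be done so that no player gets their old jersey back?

This is the derangement count D_6: permutations of 6 items with no fixed point.
By inclusion–exclusion this is Σ_{j=0}^{6} (−1)^j C(6,j)·(6−j)!.
Computing: 720 − 720 + 360 − 120 + 30 − 6 + 1 = 265.

265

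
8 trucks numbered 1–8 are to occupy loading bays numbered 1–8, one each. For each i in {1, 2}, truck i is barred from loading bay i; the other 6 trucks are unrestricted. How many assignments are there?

Let Aᵢ (for i ∈ {1, 2}) be the placements that put truck i in its forbidden loading bay. Any j of these fix j positions, leaving (8−j)! ways to fill the rest, and there are C(2,j) ways to pick which j.
By inclusion–exclusion, the number of valid placements is Σ_{j=0}^{2} (−1)^j C(2,j)·(8−j)!.
Computing: 40320 − 10080 + 720 = 30960.

30960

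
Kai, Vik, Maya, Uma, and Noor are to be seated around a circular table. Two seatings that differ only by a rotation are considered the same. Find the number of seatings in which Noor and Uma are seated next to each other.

Treat {Noor, Uma} as one unit (2 internal orders) and seat the resulting 4 units around the table: (3)! circular arrangements.
So 2 × (3)! = 2 × 6 = 12.

12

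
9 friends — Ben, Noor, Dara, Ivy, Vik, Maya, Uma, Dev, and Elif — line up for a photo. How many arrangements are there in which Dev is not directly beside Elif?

Of the 9! = 362880 arrangements, those with Dev and Elif adjacent number 2 × 8! = 80640 (treat the pair as a block with 2 internal orders).
Complementary counting: 362880 − 80640 = 282240.

282240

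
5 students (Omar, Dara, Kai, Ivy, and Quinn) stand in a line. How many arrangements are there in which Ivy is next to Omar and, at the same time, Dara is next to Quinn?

24

Treat {Ivy,Omar} as one block (2 orders) and {Dara,Quinn} as another (2 orders).
That leaves 3 units to arrange: 2 × 2 × 3! = 4 × 6 = 24.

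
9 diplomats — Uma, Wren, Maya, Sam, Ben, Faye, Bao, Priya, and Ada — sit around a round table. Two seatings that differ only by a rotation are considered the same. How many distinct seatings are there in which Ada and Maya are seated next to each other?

10080

Glue Ada and Maya into a block (2 internal orders). Seating 8 units around a circle gives (7)! arrangements.
So 2 × (7)! = 2 × 5040 = 10080.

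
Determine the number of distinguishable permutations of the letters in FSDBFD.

180

FSDBFD has 6 letters with D appearing twice and F appearing twice.
Dividing 6! = 720 by 2!·2! = 4 for the repeated letters gives 180.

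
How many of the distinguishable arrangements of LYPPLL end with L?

30

Fix L in the last position and arrange the remaining 5 letters.
Those 5 letters have L appearing twice and P appearing twice, giving (5)!/(2!·2!) = 30.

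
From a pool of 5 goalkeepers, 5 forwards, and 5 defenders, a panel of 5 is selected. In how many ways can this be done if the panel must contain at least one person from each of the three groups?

2250

Total 5-person selections from all 15: C(15,5) = 3003.
Subtract selections that omit an entire group: no goalkeepers → C(10,5) = 252; no forwards → C(10,5) = 252; no defenders → C(10,5) = 252.
Add back selections omitting two groups (i.e. drawn from a single group): C(5,5) + C(5,5) + C(5,5) = 3.
By inclusion–exclusion: 3003 − 756 + 3 = 2250.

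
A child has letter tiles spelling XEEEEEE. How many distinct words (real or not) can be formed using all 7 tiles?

7

Letter multiplicities in XEEEEEE: E×6, X×1.
So there are 7! / (6!) = 7 distinguishable arrangements.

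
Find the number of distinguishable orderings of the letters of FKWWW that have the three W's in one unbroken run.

6

Treat the 3 copies of W as a single block. The multiset to arrange is then {WWW, F, K}, 3 items in all.
All 3 items are distinct, so there are (3)! = 6 arrangements.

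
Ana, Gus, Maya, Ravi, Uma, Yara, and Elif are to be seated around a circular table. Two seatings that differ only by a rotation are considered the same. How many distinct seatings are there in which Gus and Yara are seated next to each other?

240

Glue Gus and Yara into a block (2 internal orders). Seating 6 units around a circle gives (5)! arrangements.
So 2 × (5)! = 2 × 120 = 240.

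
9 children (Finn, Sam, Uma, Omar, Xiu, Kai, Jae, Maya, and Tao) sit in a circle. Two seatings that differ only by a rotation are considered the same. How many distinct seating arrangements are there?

Fix one person's seat to break rotational symmetry; the remaining 8 people can be arranged in (8)! = 40320 ways.

40320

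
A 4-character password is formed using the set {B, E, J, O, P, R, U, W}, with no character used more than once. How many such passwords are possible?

Choose and order 4 of the 8 symbols: the first character has 8 options, the next 7, then 6, 5.
That product is 8 × 7 × 6 × 5 = 1680.

1680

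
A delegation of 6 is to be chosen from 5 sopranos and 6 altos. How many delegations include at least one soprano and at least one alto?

461

Total 6-person selections from all 11: C(11,6) = 462.
Subtract selections that omit an entire group: no sopranos → C(6,6) = 1; no altos → C(5,6) = 0.
Both groups omitted at once is impossible, so 462 − 1 = 461.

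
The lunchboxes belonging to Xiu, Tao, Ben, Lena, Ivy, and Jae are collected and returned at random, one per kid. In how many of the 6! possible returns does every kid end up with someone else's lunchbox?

265

Let Aᵢ be the assignments in which kid i gets their own lunchbox. We want the size of the complement of A₁∪…∪A_6.
By inclusion–exclusion this is Σ_{j=0}^{6} (−1)^j C(6,j)·(6−j)!.
Computing: 720 − 720 + 360 − 120 + 30 − 6 + 1 = 265.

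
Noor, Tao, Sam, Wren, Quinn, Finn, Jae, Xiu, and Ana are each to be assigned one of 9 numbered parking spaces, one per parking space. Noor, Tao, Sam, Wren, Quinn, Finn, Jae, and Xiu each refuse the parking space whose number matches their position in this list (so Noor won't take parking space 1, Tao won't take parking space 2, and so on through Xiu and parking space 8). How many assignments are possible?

148329

Let Aᵢ (for 1 ≤ i ≤ 8) be the placements that put person i in their forbidden parking space. Any j of these fix j positions, leaving (9−j)! ways to fill the rest, and there are C(8,j) ways to pick which j.
By inclusion–exclusion, the number of valid placements is Σ_{j=0}^{8} (−1)^j C(8,j)·(9−j)!.
Computing: 362880 − 322560 + 141120 − 40320 + 8400 − 1344 + 168 − 16 + 1 = 148329.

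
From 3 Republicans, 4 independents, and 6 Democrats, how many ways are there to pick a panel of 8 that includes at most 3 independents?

Split by how many independents are chosen (0 through 3).
Sum: C(4,0)·C(9,8) + C(4,1)·C(9,7) + C(4,2)·C(9,6) + C(4,3)·C(9,5) = 9 + 144 + 504 + 504 = 1161.

1161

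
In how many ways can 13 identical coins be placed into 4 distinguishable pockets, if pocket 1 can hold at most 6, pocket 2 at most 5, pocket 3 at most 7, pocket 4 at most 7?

245

Ignoring the caps, the number of non-negative solutions to x_1+…+x_4 = 13 is C(16,3) = 560.
Subtract solutions that violate a single cap (substitute x_i' = x_i − (cap_i+1)): x_1 ≥ 7 gives C(9,3) = 84; x_2 ≥ 6 gives C(10,3) = 120; x_3 ≥ 8 gives C(8,3) = 56; x_4 ≥ 8 gives C(8,3) = 56. Together 316.
Add back pairs where two caps are both exceeded: 1 + 0 + 0 + 0 + 0 + 0 = 1.
By inclusion–exclusion the count is 560 − 316 + 1 = 245.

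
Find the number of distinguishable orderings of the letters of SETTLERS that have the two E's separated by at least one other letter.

3780

Total arrangements of SETTLERS: 8!/(2!·2!·2!) = 5040.
Arrangements with the E's together: treat EE as one letter, giving (7)!/(2!·2!) = 1260.
Hence 5040 − 1260 = 3780.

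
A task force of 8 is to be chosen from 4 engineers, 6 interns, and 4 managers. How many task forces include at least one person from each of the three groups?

With no constraint there are C(14,8) = 3003 possible selections.
Selections missing a whole group: no engineers → C(10,8) = 45; no interns → C(8,8) = 1; no managers → C(10,8) = 45.
Add back selections omitting two groups (i.e. drawn from a single group): C(4,8) + C(6,8) + C(4,8) = 0.
By inclusion–exclusion: 3003 − 91 + 0 = 2912.

2912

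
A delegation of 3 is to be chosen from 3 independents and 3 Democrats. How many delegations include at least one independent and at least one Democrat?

18

Unrestricted: C(6,3) = 20 ways to pick any 3 of the 6.
Subtract selections that omit an entire group: no independents → C(3,3) = 1; no Democrats → C(3,3) = 1.
Both groups omitted at once is impossible, so 20 − 2 = 18.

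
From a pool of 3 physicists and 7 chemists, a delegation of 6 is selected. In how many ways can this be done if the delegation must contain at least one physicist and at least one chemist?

203

With no constraint there are C(10,6) = 210 possible selections.
Subtract selections that omit an entire group: no physicists → C(7,6) = 7; no chemists → C(3,6) = 0.
Both groups omitted at once is impossible, so 210 − 7 = 203.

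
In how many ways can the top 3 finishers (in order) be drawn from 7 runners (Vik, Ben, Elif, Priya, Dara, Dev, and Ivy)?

There are 7 choices for 1st place, 6 for 2nd, and 5 for 3rd.
That gives 7 × 6 × 5 = 210.

210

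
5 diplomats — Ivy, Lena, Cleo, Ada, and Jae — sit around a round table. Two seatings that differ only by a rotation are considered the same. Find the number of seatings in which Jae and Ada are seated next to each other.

Glue Jae and Ada into a block (2 internal orders). Seating 4 units around a circle gives (3)! arrangements.
So 2 × (3)! = 2 × 6 = 12.

12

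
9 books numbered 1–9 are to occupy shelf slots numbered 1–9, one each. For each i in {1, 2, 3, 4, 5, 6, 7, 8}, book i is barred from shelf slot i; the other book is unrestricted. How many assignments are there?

Let Aᵢ (for 1 ≤ i ≤ 8) be the placements that put book i in its forbidden shelf slot. Any j of these fix j positions, leaving (9−j)! ways to fill the rest, and there are C(8,j) ways to pick which j.
By inclusion–exclusion, the number of valid placements is Σ_{j=0}^{8} (−1)^j C(8,j)·(9−j)!.
Computing: 362880 − 322560 + 141120 − 40320 + 8400 − 1344 + 168 − 16 + 1 = 148329.

148329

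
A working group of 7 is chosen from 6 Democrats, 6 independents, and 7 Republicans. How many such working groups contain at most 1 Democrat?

12012

Split by how many Democrats are chosen (0 through 1).
Sum: C(6,0)·C(13,7) + C(6,1)·C(13,6) = 1716 + 10296 = 12012.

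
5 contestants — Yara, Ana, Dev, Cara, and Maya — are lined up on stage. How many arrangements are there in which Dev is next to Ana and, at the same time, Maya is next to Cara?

Treat {Dev,Ana} as one block (2 orders) and {Maya,Cara} as another (2 orders).
That leaves 3 units to arrange: 2 × 2 × 3! = 4 × 6 = 24.

24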